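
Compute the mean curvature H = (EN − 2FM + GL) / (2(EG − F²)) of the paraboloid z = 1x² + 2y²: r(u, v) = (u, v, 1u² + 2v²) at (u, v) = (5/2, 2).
H = 13*sqrt(10)/300

With E = 4*u^2 + 1, F = 8*u*v, G = 16*v^2 + 1, L = 2/sqrt(4*u^2 + 16*v^2 + 1), M = 0, N = 4/sqrt(4*u^2 + 16*v^2 + 1), assemble
  H = (EN − 2FM + GL) / (2(EG − F²)) = (8*u^2 + 16*v^2 + 3)/(4*u^2 + 16*v^2 + 1)^(3/2).
At (u, v) = (5/2, 2): H = 13*sqrt(10)/300.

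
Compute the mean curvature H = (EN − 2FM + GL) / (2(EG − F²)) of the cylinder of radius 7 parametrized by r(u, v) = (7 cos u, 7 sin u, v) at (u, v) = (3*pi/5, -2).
H = -1/14

With E = 49, F = 0, G = 1, L = -7, M = 0, N = 0, assemble
  H = (EN − 2FM + GL) / (2(EG − F²)) = -1/14.
At (u, v) = (3*pi/5, -2): H = -1/14.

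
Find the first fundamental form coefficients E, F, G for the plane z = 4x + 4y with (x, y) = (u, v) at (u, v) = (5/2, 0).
E = 17;  F = 16;  G = 17

Partials: r_u = (1, 0, 4), r_v = (0, 1, 4). As functions of (u, v):
  E = r_u · r_u = 17,
  F = r_u · r_v = 16,
  G = r_v · r_v = 17.
Evaluating at (u, v) = (5/2, 0): E = 17, F = 16, G = 17.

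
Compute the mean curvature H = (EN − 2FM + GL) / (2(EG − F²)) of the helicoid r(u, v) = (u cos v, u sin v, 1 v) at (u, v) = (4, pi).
H = 0

With E = 1, F = 0, G = u^2 + 1, L = 0, M = -1/sqrt(u^2 + 1), N = 0, assemble
  H = (EN − 2FM + GL) / (2(EG − F²)) = 0.
At (u, v) = (4, pi): H = 0.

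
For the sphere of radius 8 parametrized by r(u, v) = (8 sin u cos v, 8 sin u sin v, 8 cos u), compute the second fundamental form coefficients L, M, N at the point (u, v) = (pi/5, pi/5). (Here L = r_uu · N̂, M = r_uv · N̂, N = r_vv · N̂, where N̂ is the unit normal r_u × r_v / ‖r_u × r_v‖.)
L = -8;  M = 0;  N = -5 + sqrt(5)

Compute the unit normal N̂(u, v) = (sin(u)^2*cos(v)/Abs(sin(u)), sin(u)^2*sin(v)/Abs(sin(u)), sin(2*u)/(2*Abs(sin(u)))), and the second partials r_uu, r_uv, r_vv. Take dot products:
  L(u, v) = r_uu · N̂ = -8*sin(u)/Abs(sin(u)),
  M(u, v) = r_uv · N̂ = 0,
  N(u, v) = r_vv · N̂ = -8*sin(u)^3/Abs(sin(u)).
Evaluating at (u, v) = (pi/5, pi/5):
  L = -8, M = 0, N = -5 + sqrt(5).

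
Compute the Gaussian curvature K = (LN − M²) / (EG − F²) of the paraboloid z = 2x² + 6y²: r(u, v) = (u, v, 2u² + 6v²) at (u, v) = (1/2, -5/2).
K = 48/819025

Coefficients of the first fundamental form: E = 16*u^2 + 1, F = 48*u*v, G = 144*v^2 + 1.
Coefficients of the second fundamental form: L = 4/sqrt(16*u^2 + 144*v^2 + 1), M = 0, N = 12/sqrt(16*u^2 + 144*v^2 + 1).
Assemble K = (LN − M²)/(EG − F²) = 48/(256*u^4 + 4608*u^2*v^2 + 32*u^2 + 20736*v^4 + 288*v^2 + 1). At (u, v) = (1/2, -5/2): K = 48/819025.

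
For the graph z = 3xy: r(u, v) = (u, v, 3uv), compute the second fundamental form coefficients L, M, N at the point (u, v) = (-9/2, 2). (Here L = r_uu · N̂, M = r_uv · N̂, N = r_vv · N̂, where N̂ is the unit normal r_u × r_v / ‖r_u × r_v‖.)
L = 0;  M = 6*sqrt(877)/877;  N = 0

Compute the unit normal N̂(u, v) = (-3*v/sqrt(9*u^2 + 9*v^2 + 1), -3*u/sqrt(9*u^2 + 9*v^2 + 1), 1/sqrt(9*u^2 + 9*v^2 + 1)), and the second partials r_uu, r_uv, r_vv. Take dot products:
  L(u, v) = r_uu · N̂ = 0,
  M(u, v) = r_uv · N̂ = 3/sqrt(9*u^2 + 9*v^2 + 1),
  N(u, v) = r_vv · N̂ = 0.
Evaluating at (u, v) = (-9/2, 2):
  L = 0, M = 6*sqrt(877)/877, N = 0.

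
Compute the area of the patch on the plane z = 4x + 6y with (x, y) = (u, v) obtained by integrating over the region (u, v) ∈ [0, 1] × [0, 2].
Area = 2*sqrt(53)

Area = ∫∫ √(EG − F²) du dv with √(EG − F²) = sqrt(53). Integrating over [0, 1] × [0, 2] gives 2*sqrt(53).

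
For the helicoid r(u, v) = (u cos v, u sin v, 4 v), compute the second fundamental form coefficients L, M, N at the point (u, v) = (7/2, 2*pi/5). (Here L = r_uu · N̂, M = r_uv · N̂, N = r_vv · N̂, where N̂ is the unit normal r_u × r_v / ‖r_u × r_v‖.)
L = 0;  M = -8*sqrt(113)/113;  N = 0

Compute the unit normal N̂(u, v) = (4*sin(v)/sqrt(u^2 + 16), -4*cos(v)/sqrt(u^2 + 16), u/sqrt(u^2 + 16)), and the second partials r_uu, r_uv, r_vv. Take dot products:
  L(u, v) = r_uu · N̂ = 0,
  M(u, v) = r_uv · N̂ = -4/sqrt(u^2 + 16),
  N(u, v) = r_vv · N̂ = 0.
Evaluating at (u, v) = (7/2, 2*pi/5):
  L = 0, M = -8*sqrt(113)/113, N = 0.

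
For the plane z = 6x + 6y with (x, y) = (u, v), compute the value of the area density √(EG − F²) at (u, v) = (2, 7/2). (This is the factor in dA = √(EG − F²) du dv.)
√(EG − F²)|_{(2, 7/2)} = sqrt(73)

E = 37, F = 36, G = 37, so EG − F² = 73. Taking the positive square root: √(EG − F²) = sqrt(73). At (u, v) = (2, 7/2): sqrt(73).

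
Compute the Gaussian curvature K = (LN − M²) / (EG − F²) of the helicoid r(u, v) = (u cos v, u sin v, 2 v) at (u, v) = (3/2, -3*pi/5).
K = -64/625

Coefficients of the first fundamental form: E = 1, F = 0, G = u^2 + 4.
Coefficients of the second fundamental form: L = 0, M = -2/sqrt(u^2 + 4), N = 0.
Assemble K = (LN − M²)/(EG − F²) = -4/(u^2 + 4)^2. At (u, v) = (3/2, -3*pi/5): K = -64/625.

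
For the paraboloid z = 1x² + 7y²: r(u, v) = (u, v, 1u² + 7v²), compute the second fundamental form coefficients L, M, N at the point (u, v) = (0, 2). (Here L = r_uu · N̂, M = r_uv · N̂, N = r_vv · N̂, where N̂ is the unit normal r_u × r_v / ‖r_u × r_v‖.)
L = 2*sqrt(785)/785;  M = 0;  N = 14*sqrt(785)/785

Compute the unit normal N̂(u, v) = (-2*u/sqrt(4*u^2 + 196*v^2 + 1), -14*v/sqrt(4*u^2 + 196*v^2 + 1), 1/sqrt(4*u^2 + 196*v^2 + 1)), and the second partials r_uu, r_uv, r_vv. Take dot products:
  L(u, v) = r_uu · N̂ = 2/sqrt(4*u^2 + 196*v^2 + 1),
  M(u, v) = r_uv · N̂ = 0,
  N(u, v) = r_vv · N̂ = 14/sqrt(4*u^2 + 196*v^2 + 1).
Evaluating at (u, v) = (0, 2):
  L = 2*sqrt(785)/785, M = 0, N = 14*sqrt(785)/785.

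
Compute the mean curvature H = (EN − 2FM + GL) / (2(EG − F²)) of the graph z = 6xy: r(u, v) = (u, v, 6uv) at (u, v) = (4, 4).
H = -3456*sqrt(1153)/1329409

With E = 36*v^2 + 1, F = 36*u*v, G = 36*u^2 + 1, L = 0, M = 6/sqrt(36*u^2 + 36*v^2 + 1), N = 0, assemble
  H = (EN − 2FM + GL) / (2(EG − F²)) = -216*u*v/(36*u^2 + 36*v^2 + 1)^(3/2).
At (u, v) = (4, 4): H = -3456*sqrt(1153)/1329409.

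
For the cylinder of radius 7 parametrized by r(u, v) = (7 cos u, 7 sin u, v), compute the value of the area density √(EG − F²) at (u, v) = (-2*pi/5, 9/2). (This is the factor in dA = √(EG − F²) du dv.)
√(EG − F²)|_{(-2*pi/5, 9/2)} = 7

E = 49, F = 0, G = 1, so EG − F² = 49. Taking the positive square root: √(EG − F²) = 7. At (u, v) = (-2*pi/5, 9/2): 7.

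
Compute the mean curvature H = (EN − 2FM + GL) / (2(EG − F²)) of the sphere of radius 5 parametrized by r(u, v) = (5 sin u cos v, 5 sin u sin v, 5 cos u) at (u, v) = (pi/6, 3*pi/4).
H = -1/5

With E = 25, F = 0, G = 25*sin(u)^2, L = -5*sin(u)/Abs(sin(u)), M = 0, N = -5*sin(u)^3/Abs(sin(u)), assemble
  H = (EN − 2FM + GL) / (2(EG − F²)) = -sin(u)/(5*Abs(sin(u))).
At (u, v) = (pi/6, 3*pi/4): H = -1/5.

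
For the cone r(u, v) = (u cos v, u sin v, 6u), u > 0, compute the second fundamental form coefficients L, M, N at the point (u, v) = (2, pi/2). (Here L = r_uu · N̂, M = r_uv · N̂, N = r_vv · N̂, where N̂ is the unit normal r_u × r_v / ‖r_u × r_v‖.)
L = 0;  M = 0;  N = 12*sqrt(37)/37

Compute the unit normal N̂(u, v) = (-6*sqrt(37)*u*cos(v)/(37*Abs(u)), -6*sqrt(37)*u*sin(v)/(37*Abs(u)), sqrt(37)*u/(37*Abs(u))), and the second partials r_uu, r_uv, r_vv. Take dot products:
  L(u, v) = r_uu · N̂ = 0,
  M(u, v) = r_uv · N̂ = 0,
  N(u, v) = r_vv · N̂ = 6*sqrt(37)*u^2/(37*Abs(u)).
Evaluating at (u, v) = (2, pi/2):
  L = 0, M = 0, N = 12*sqrt(37)/37.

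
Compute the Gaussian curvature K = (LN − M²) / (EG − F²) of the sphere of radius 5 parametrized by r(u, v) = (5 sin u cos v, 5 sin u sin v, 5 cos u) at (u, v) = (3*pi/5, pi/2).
K = 1/25

Coefficients of the first fundamental form: E = 25, F = 0, G = 25*sin(u)^2.
Coefficients of the second fundamental form: L = -5*sin(u)/Abs(sin(u)), M = 0, N = -5*sin(u)^3/Abs(sin(u)).
Assemble K = (LN − M²)/(EG − F²) = 1/25. At (u, v) = (3*pi/5, pi/2): K = 1/25.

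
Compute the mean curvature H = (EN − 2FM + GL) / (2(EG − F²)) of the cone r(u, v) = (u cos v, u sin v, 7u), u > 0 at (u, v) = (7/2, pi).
H = sqrt(2)/10

With E = 50, F = 0, G = u^2, L = 0, M = 0, N = 7*sqrt(2)*u^2/(10*Abs(u)), assemble
  H = (EN − 2FM + GL) / (2(EG − F²)) = 7*sqrt(2)/(20*Abs(u)).
At (u, v) = (7/2, pi): H = sqrt(2)/10.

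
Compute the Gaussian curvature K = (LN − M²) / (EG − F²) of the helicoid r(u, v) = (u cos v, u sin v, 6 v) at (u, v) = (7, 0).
K = -36/7225

Coefficients of the first fundamental form: E = 1, F = 0, G = u^2 + 36.
Coefficients of the second fundamental form: L = 0, M = -6/sqrt(u^2 + 36), N = 0.
Assemble K = (LN − M²)/(EG − F²) = -36/(u^2 + 36)^2. At (u, v) = (7, 0): K = -36/7225.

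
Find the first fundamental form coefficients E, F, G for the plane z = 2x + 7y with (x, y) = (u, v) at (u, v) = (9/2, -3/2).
E = 5;  F = 14;  G = 50

Partials: r_u = (1, 0, 2), r_v = (0, 1, 7). As functions of (u, v):
  E = r_u · r_u = 5,
  F = r_u · r_v = 14,
  G = r_v · r_v = 50.
Evaluating at (u, v) = (9/2, -3/2): E = 5, F = 14, G = 50.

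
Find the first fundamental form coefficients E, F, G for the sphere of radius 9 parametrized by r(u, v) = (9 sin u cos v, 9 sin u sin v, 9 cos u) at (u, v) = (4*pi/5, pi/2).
E = 81;  F = 0;  G = 405/8 - 81*sqrt(5)/8

Partials: r_u = (9*cos(u)*cos(v), 9*sin(v)*cos(u), -9*sin(u)), r_v = (-9*sin(u)*sin(v), 9*sin(u)*cos(v), 0). As functions of (u, v):
  E = r_u · r_u = 81,
  F = r_u · r_v = 0,
  G = r_v · r_v = 81*sin(u)^2.
Evaluating at (u, v) = (4*pi/5, pi/2): E = 81, F = 0, G = 405/8 - 81*sqrt(5)/8.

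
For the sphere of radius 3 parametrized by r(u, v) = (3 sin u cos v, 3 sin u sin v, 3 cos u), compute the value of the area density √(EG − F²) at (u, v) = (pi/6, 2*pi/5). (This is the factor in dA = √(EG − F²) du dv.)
√(EG − F²)|_{(pi/6, 2*pi/5)} = 9/2

E = 9, F = 0, G = 9*sin(u)^2, so EG − F² = 81*sin(u)^2. Taking the positive square root: √(EG − F²) = 9*Abs(sin(u)). At (u, v) = (pi/6, 2*pi/5): 9/2.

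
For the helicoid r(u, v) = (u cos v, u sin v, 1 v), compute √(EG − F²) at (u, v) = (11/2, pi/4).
√(EG − F²)|_{(11/2, pi/4)} = 5*sqrt(5)/2

E = 1, F = 0, G = u^2 + 1; EG − F² = u^2 + 1; √(EG − F²) = sqrt(u^2 + 1). At the given point: 5*sqrt(5)/2.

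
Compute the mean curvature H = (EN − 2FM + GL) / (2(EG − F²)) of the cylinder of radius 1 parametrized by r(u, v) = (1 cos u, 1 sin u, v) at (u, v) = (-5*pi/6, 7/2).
H = -1/2

With E = 1, F = 0, G = 1, L = -1, M = 0, N = 0, assemble
  H = (EN − 2FM + GL) / (2(EG − F²)) = -1/2.
At (u, v) = (-5*pi/6, 7/2): H = -1/2.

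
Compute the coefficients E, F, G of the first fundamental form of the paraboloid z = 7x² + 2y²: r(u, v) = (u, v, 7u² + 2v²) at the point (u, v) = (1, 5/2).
E = 197;  F = 140;  G = 101

Partials: r_u = (1, 0, 14*u), r_v = (0, 1, 4*v). As functions of (u, v):
  E = r_u · r_u = 196*u^2 + 1,
  F = r_u · r_v = 56*u*v,
  G = r_v · r_v = 16*v^2 + 1.
Evaluating at (u, v) = (1, 5/2): E = 197, F = 140, G = 101.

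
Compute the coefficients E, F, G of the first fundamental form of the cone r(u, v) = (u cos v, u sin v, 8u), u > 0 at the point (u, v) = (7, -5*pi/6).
E = 65;  F = 0;  G = 49

Partials: r_u = (cos(v), sin(v), 8), r_v = (-u*sin(v), u*cos(v), 0). As functions of (u, v):
  E = r_u · r_u = 65,
  F = r_u · r_v = 0,
  G = r_v · r_v = u^2.
Evaluating at (u, v) = (7, -5*pi/6): E = 65, F = 0, G = 49.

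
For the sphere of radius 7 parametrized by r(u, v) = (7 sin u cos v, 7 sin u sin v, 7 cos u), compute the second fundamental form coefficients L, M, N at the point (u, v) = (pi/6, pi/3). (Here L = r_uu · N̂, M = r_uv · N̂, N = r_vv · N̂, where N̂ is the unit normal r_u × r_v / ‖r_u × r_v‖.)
L = -7;  M = 0;  N = -7/4

Compute the unit normal N̂(u, v) = (sin(u)^2*cos(v)/Abs(sin(u)), sin(u)^2*sin(v)/Abs(sin(u)), sin(2*u)/(2*Abs(sin(u)))), and the second partials r_uu, r_uv, r_vv. Take dot products:
  L(u, v) = r_uu · N̂ = -7*sin(u)/Abs(sin(u)),
  M(u, v) = r_uv · N̂ = 0,
  N(u, v) = r_vv · N̂ = -7*sin(u)^3/Abs(sin(u)).
Evaluating at (u, v) = (pi/6, pi/3):
  L = -7, M = 0, N = -7/4.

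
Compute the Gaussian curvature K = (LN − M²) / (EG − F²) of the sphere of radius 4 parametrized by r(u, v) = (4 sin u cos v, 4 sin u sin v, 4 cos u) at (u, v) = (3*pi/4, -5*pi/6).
K = 1/16

Coefficients of the first fundamental form: E = 16, F = 0, G = 16*sin(u)^2.
Coefficients of the second fundamental form: L = -4*sin(u)/Abs(sin(u)), M = 0, N = -4*sin(u)^3/Abs(sin(u)).
Assemble K = (LN − M²)/(EG − F²) = 1/16. At (u, v) = (3*pi/4, -5*pi/6): K = 1/16.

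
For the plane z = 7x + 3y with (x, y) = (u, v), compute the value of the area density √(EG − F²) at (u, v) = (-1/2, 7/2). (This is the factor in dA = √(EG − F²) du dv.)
√(EG − F²)|_{(-1/2, 7/2)} = sqrt(59)

E = 50, F = 21, G = 10, so EG − F² = 59. Taking the positive square root: √(EG − F²) = sqrt(59). At (u, v) = (-1/2, 7/2): sqrt(59).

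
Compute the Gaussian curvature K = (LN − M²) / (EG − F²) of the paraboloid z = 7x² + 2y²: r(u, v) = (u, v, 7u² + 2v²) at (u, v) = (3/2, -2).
K = 14/64009

Coefficients of the first fundamental form: E = 196*u^2 + 1, F = 56*u*v, G = 16*v^2 + 1.
Coefficients of the second fundamental form: L = 14/sqrt(196*u^2 + 16*v^2 + 1), M = 0, N = 4/sqrt(196*u^2 + 16*v^2 + 1).
Assemble K = (LN − M²)/(EG − F²) = 56/(38416*u^4 + 6272*u^2*v^2 + 392*u^2 + 256*v^4 + 32*v^2 + 1). At (u, v) = (3/2, -2): K = 14/64009.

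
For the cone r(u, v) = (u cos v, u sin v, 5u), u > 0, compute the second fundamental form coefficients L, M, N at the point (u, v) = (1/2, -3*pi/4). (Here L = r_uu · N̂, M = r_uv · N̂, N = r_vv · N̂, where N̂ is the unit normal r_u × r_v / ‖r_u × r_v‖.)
L = 0;  M = 0;  N = 5*sqrt(26)/52

Compute the unit normal N̂(u, v) = (-5*sqrt(26)*u*cos(v)/(26*Abs(u)), -5*sqrt(26)*u*sin(v)/(26*Abs(u)), sqrt(26)*u/(26*Abs(u))), and the second partials r_uu, r_uv, r_vv. Take dot products:
  L(u, v) = r_uu · N̂ = 0,
  M(u, v) = r_uv · N̂ = 0,
  N(u, v) = r_vv · N̂ = 5*sqrt(26)*u^2/(26*Abs(u)).
Evaluating at (u, v) = (1/2, -3*pi/4):
  L = 0, M = 0, N = 5*sqrt(26)/52.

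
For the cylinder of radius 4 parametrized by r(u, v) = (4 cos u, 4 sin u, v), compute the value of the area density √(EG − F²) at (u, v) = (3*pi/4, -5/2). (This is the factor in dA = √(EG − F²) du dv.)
√(EG − F²)|_{(3*pi/4, -5/2)} = 4

E = 16, F = 0, G = 1, so EG − F² = 16. Taking the positive square root: √(EG − F²) = 4. At (u, v) = (3*pi/4, -5/2): 4.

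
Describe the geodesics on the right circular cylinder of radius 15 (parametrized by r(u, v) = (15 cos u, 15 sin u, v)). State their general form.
The cylinder is flat (K = 0) and locally isometric to the plane via the development (u, v) ↦ (15 u, v). Geodesics are the pre-images of straight lines: circles (v constant), vertical lines (u constant), and helices (v = c · u + d) for constants c, d.

A right cylinder has E = 15², F = 0, G = 1, so EG − F² = 15², and L = −15, M = N = 0, giving K = (LN − M²)/(EG − F²) = 0 everywhere. A flat surface is locally isometric to the Euclidean plane via the map (u, v) ↦ (15 u, v). Straight lines in the (x̃, ỹ) plane pull back to: (a) horizontal circles (v = const), (b) vertical generators (u = const), and (c) helices (15 u tan θ = v, i.e. v = c · u + d).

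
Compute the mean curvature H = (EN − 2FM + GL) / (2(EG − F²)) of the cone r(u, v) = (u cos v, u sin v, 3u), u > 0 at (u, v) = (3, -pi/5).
H = sqrt(10)/20

With E = 10, F = 0, G = u^2, L = 0, M = 0, N = 3*sqrt(10)*u^2/(10*Abs(u)), assemble
  H = (EN − 2FM + GL) / (2(EG − F²)) = 3*sqrt(10)/(20*Abs(u)).
At (u, v) = (3, -pi/5): H = sqrt(10)/20.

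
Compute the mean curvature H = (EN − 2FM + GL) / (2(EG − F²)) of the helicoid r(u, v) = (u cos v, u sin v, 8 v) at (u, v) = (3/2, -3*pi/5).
H = 0

With E = 1, F = 0, G = u^2 + 64, L = 0, M = -8/sqrt(u^2 + 64), N = 0, assemble
  H = (EN − 2FM + GL) / (2(EG − F²)) = 0.
At (u, v) = (3/2, -3*pi/5): H = 0.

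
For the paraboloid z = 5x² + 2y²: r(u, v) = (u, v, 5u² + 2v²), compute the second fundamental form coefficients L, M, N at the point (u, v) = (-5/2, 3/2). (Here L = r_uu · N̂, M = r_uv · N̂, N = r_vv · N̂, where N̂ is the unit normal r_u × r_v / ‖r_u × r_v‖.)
L = 5*sqrt(662)/331;  M = 0;  N = 2*sqrt(662)/331

Compute the unit normal N̂(u, v) = (-10*u/sqrt(100*u^2 + 16*v^2 + 1), -4*v/sqrt(100*u^2 + 16*v^2 + 1), 1/sqrt(100*u^2 + 16*v^2 + 1)), and the second partials r_uu, r_uv, r_vv. Take dot products:
  L(u, v) = r_uu · N̂ = 10/sqrt(100*u^2 + 16*v^2 + 1),
  M(u, v) = r_uv · N̂ = 0,
  N(u, v) = r_vv · N̂ = 4/sqrt(100*u^2 + 16*v^2 + 1).
Evaluating at (u, v) = (-5/2, 3/2):
  L = 5*sqrt(662)/331, M = 0, N = 2*sqrt(662)/331.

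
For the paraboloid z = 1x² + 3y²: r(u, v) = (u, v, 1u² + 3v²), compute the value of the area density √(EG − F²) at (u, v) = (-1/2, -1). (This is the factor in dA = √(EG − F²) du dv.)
√(EG − F²)|_{(-1/2, -1)} = sqrt(38)

E = 4*u^2 + 1, F = 12*u*v, G = 36*v^2 + 1, so EG − F² = 4*u^2 + 36*v^2 + 1. Taking the positive square root: √(EG − F²) = sqrt(4*u^2 + 36*v^2 + 1). At (u, v) = (-1/2, -1): sqrt(38).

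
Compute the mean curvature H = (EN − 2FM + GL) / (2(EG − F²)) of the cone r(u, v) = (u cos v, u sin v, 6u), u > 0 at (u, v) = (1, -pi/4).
H = 3*sqrt(37)/37

With E = 37, F = 0, G = u^2, L = 0, M = 0, N = 6*sqrt(37)*u^2/(37*Abs(u)), assemble
  H = (EN − 2FM + GL) / (2(EG − F²)) = 3*sqrt(37)/(37*Abs(u)).
At (u, v) = (1, -pi/4): H = 3*sqrt(37)/37.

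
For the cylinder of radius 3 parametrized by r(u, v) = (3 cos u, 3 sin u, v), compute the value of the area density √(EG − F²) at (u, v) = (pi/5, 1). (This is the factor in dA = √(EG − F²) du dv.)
√(EG − F²)|_{(pi/5, 1)} = 3

E = 9, F = 0, G = 1, so EG − F² = 9. Taking the positive square root: √(EG − F²) = 3. At (u, v) = (pi/5, 1): 3.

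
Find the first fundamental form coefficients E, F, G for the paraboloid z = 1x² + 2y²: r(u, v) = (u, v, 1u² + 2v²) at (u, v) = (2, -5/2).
E = 17;  F = -40;  G = 101

Partials: r_u = (1, 0, 2*u), r_v = (0, 1, 4*v). As functions of (u, v):
  E = r_u · r_u = 4*u^2 + 1,
  F = r_u · r_v = 8*u*v,
  G = r_v · r_v = 16*v^2 + 1.
Evaluating at (u, v) = (2, -5/2): E = 17, F = -40, G = 101.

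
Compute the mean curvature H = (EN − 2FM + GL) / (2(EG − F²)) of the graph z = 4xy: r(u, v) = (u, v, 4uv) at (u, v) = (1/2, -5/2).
H = 16*sqrt(105)/2205

With E = 16*v^2 + 1, F = 16*u*v, G = 16*u^2 + 1, L = 0, M = 4/sqrt(16*u^2 + 16*v^2 + 1), N = 0, assemble
  H = (EN − 2FM + GL) / (2(EG − F²)) = -64*u*v/(16*u^2 + 16*v^2 + 1)^(3/2).
At (u, v) = (1/2, -5/2): H = 16*sqrt(105)/2205.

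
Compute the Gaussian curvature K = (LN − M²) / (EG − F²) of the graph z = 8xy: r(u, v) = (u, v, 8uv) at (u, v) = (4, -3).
K = -64/2563201

Coefficients of the first fundamental form: E = 64*v^2 + 1, F = 64*u*v, G = 64*u^2 + 1.
Coefficients of the second fundamental form: L = 0, M = 8/sqrt(64*u^2 + 64*v^2 + 1), N = 0.
Assemble K = (LN − M²)/(EG − F²) = -64/(4096*u^4 + 8192*u^2*v^2 + 128*u^2 + 4096*v^4 + 128*v^2 + 1). At (u, v) = (4, -3): K = -64/2563201.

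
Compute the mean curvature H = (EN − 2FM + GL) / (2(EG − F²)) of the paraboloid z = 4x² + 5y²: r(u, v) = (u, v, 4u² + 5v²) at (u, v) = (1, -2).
H = 643*sqrt(465)/72075

With E = 64*u^2 + 1, F = 80*u*v, G = 100*v^2 + 1, L = 8/sqrt(64*u^2 + 100*v^2 + 1), M = 0, N = 10/sqrt(64*u^2 + 100*v^2 + 1), assemble
  H = (EN − 2FM + GL) / (2(EG − F²)) = (320*u^2 + 400*v^2 + 9)/(64*u^2 + 100*v^2 + 1)^(3/2).
At (u, v) = (1, -2): H = 643*sqrt(465)/72075.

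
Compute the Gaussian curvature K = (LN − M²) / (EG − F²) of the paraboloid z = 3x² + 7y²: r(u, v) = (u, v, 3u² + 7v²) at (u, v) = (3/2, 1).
K = 21/19321

Coefficients of the first fundamental form: E = 36*u^2 + 1, F = 84*u*v, G = 196*v^2 + 1.
Coefficients of the second fundamental form: L = 6/sqrt(36*u^2 + 196*v^2 + 1), M = 0, N = 14/sqrt(36*u^2 + 196*v^2 + 1).
Assemble K = (LN − M²)/(EG − F²) = 84/(1296*u^4 + 14112*u^2*v^2 + 72*u^2 + 38416*v^4 + 392*v^2 + 1). At (u, v) = (3/2, 1): K = 21/19321.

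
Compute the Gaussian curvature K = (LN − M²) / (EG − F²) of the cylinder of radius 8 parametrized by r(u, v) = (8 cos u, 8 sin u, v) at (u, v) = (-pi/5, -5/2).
K = 0

Coefficients of the first fundamental form: E = 64, F = 0, G = 1.
Coefficients of the second fundamental form: L = -8, M = 0, N = 0.
Assemble K = (LN − M²)/(EG − F²) = 0. At (u, v) = (-pi/5, -5/2): K = 0.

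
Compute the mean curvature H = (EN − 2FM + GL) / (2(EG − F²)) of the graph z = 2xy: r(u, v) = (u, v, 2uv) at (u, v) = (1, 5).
H = -8*sqrt(105)/2205

With E = 4*v^2 + 1, F = 4*u*v, G = 4*u^2 + 1, L = 0, M = 2/sqrt(4*u^2 + 4*v^2 + 1), N = 0, assemble
  H = (EN − 2FM + GL) / (2(EG − F²)) = -8*u*v/(4*u^2 + 4*v^2 + 1)^(3/2).
At (u, v) = (1, 5): H = -8*sqrt(105)/2205.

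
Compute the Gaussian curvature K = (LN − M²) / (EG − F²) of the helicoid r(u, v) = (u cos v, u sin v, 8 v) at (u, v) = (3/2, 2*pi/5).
K = -1024/70225

Coefficients of the first fundamental form: E = 1, F = 0, G = u^2 + 64.
Coefficients of the second fundamental form: L = 0, M = -8/sqrt(u^2 + 64), N = 0.
Assemble K = (LN − M²)/(EG − F²) = -64/(u^2 + 64)^2. At (u, v) = (3/2, 2*pi/5): K = -1024/70225.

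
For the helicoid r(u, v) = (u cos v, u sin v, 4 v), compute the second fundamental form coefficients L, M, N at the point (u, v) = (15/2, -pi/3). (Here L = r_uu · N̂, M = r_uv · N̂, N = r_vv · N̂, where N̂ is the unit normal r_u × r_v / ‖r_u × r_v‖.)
L = 0;  M = -8/17;  N = 0

Compute the unit normal N̂(u, v) = (4*sin(v)/sqrt(u^2 + 16), -4*cos(v)/sqrt(u^2 + 16), u/sqrt(u^2 + 16)), and the second partials r_uu, r_uv, r_vv. Take dot products:
  L(u, v) = r_uu · N̂ = 0,
  M(u, v) = r_uv · N̂ = -4/sqrt(u^2 + 16),
  N(u, v) = r_vv · N̂ = 0.
Evaluating at (u, v) = (15/2, -pi/3):
  L = 0, M = -8/17, N = 0.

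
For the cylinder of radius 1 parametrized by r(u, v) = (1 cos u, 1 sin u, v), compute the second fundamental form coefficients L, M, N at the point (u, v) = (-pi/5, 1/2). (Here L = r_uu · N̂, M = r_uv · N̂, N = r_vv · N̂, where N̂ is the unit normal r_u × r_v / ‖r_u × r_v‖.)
L = -1;  M = 0;  N = 0

Compute the unit normal N̂(u, v) = (cos(u), sin(u), 0), and the second partials r_uu, r_uv, r_vv. Take dot products:
  L(u, v) = r_uu · N̂ = -1,
  M(u, v) = r_uv · N̂ = 0,
  N(u, v) = r_vv · N̂ = 0.
Evaluating at (u, v) = (-pi/5, 1/2):
  L = -1, M = 0, N = 0.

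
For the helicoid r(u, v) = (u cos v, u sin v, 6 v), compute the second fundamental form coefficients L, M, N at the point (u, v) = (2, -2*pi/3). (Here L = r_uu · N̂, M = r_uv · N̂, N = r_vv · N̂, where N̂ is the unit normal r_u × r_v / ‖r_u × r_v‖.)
L = 0;  M = -3*sqrt(10)/10;  N = 0

Compute the unit normal N̂(u, v) = (6*sin(v)/sqrt(u^2 + 36), -6*cos(v)/sqrt(u^2 + 36), u/sqrt(u^2 + 36)), and the second partials r_uu, r_uv, r_vv. Take dot products:
  L(u, v) = r_uu · N̂ = 0,
  M(u, v) = r_uv · N̂ = -6/sqrt(u^2 + 36),
  N(u, v) = r_vv · N̂ = 0.
Evaluating at (u, v) = (2, -2*pi/3):
  L = 0, M = -3*sqrt(10)/10, N = 0.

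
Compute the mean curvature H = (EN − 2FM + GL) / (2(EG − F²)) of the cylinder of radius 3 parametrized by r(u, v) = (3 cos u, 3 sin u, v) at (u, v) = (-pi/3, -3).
H = -1/6

With E = 9, F = 0, G = 1, L = -3, M = 0, N = 0, assemble
  H = (EN − 2FM + GL) / (2(EG − F²)) = -1/6.
At (u, v) = (-pi/3, -3): H = -1/6.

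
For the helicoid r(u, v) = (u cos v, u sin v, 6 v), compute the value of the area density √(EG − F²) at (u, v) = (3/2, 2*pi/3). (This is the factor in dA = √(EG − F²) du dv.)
√(EG − F²)|_{(3/2, 2*pi/3)} = 3*sqrt(17)/2

E = 1, F = 0, G = u^2 + 36, so EG − F² = u^2 + 36. Taking the positive square root: √(EG − F²) = sqrt(u^2 + 36). At (u, v) = (3/2, 2*pi/3): 3*sqrt(17)/2.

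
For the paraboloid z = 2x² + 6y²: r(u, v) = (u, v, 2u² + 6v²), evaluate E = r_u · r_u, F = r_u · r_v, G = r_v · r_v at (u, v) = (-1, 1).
E = 17;  F = -48;  G = 145

Partials: r_u = (1, 0, 4*u), r_v = (0, 1, 12*v). As functions of (u, v):
  E = r_u · r_u = 16*u^2 + 1,
  F = r_u · r_v = 48*u*v,
  G = r_v · r_v = 144*v^2 + 1.
Evaluating at (u, v) = (-1, 1): E = 17, F = -48, G = 145.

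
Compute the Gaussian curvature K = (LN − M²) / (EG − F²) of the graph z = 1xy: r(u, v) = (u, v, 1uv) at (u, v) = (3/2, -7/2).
K = -4/961

Coefficients of the first fundamental form: E = v^2 + 1, F = u*v, G = u^2 + 1.
Coefficients of the second fundamental form: L = 0, M = 1/sqrt(u^2 + v^2 + 1), N = 0.
Assemble K = (LN − M²)/(EG − F²) = 1/((u^2*v^2 - (u^2 + 1)*(v^2 + 1))*(u^2 + v^2 + 1)). At (u, v) = (3/2, -7/2): K = -4/961.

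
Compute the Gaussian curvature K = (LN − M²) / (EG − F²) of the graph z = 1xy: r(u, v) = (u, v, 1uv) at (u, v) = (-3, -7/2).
K = -16/7921

Coefficients of the first fundamental form: E = v^2 + 1, F = u*v, G = u^2 + 1.
Coefficients of the second fundamental form: L = 0, M = 1/sqrt(u^2 + v^2 + 1), N = 0.
Assemble K = (LN − M²)/(EG − F²) = 1/((u^2*v^2 - (u^2 + 1)*(v^2 + 1))*(u^2 + v^2 + 1)). At (u, v) = (-3, -7/2): K = -16/7921.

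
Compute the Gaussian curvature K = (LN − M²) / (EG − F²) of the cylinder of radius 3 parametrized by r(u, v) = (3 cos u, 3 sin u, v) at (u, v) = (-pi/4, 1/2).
K = 0

Coefficients of the first fundamental form: E = 9, F = 0, G = 1.
Coefficients of the second fundamental form: L = -3, M = 0, N = 0.
Assemble K = (LN − M²)/(EG − F²) = 0. At (u, v) = (-pi/4, 1/2): K = 0.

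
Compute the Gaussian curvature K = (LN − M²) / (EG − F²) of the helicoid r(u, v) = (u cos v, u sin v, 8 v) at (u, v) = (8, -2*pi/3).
K = -1/256

Coefficients of the first fundamental form: E = 1, F = 0, G = u^2 + 64.
Coefficients of the second fundamental form: L = 0, M = -8/sqrt(u^2 + 64), N = 0.
Assemble K = (LN − M²)/(EG − F²) = -64/(u^2 + 64)^2. At (u, v) = (8, -2*pi/3): K = -1/256.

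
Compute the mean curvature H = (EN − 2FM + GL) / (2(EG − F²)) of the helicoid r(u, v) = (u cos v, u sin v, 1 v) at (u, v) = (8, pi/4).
H = 0

With E = 1, F = 0, G = u^2 + 1, L = 0, M = -1/sqrt(u^2 + 1), N = 0, assemble
  H = (EN − 2FM + GL) / (2(EG − F²)) = 0.
At (u, v) = (8, pi/4): H = 0.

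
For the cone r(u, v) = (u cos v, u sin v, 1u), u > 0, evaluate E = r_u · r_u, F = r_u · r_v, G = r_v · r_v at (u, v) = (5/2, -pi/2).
E = 2;  F = 0;  G = 25/4

Partials: r_u = (cos(v), sin(v), 1), r_v = (-u*sin(v), u*cos(v), 0). As functions of (u, v):
  E = r_u · r_u = 2,
  F = r_u · r_v = 0,
  G = r_v · r_v = u^2.
Evaluating at (u, v) = (5/2, -pi/2): E = 2, F = 0, G = 25/4.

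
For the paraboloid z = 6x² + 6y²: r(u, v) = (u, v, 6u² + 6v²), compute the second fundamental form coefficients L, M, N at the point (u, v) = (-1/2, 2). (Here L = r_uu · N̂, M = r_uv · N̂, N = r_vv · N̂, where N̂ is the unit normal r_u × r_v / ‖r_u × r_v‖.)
L = 12*sqrt(613)/613;  M = 0;  N = 12*sqrt(613)/613

Compute the unit normal N̂(u, v) = (-12*u/sqrt(144*u^2 + 144*v^2 + 1), -12*v/sqrt(144*u^2 + 144*v^2 + 1), 1/sqrt(144*u^2 + 144*v^2 + 1)), and the second partials r_uu, r_uv, r_vv. Take dot products:
  L(u, v) = r_uu · N̂ = 12/sqrt(144*u^2 + 144*v^2 + 1),
  M(u, v) = r_uv · N̂ = 0,
  N(u, v) = r_vv · N̂ = 12/sqrt(144*u^2 + 144*v^2 + 1).
Evaluating at (u, v) = (-1/2, 2):
  L = 12*sqrt(613)/613, M = 0, N = 12*sqrt(613)/613.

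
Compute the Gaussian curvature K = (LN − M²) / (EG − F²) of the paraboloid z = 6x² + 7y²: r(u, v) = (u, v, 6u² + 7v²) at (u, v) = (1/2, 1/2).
K = 42/1849

Coefficients of the first fundamental form: E = 144*u^2 + 1, F = 168*u*v, G = 196*v^2 + 1.
Coefficients of the second fundamental form: L = 12/sqrt(144*u^2 + 196*v^2 + 1), M = 0, N = 14/sqrt(144*u^2 + 196*v^2 + 1).
Assemble K = (LN − M²)/(EG − F²) = 168/(20736*u^4 + 56448*u^2*v^2 + 288*u^2 + 38416*v^4 + 392*v^2 + 1). At (u, v) = (1/2, 1/2): K = 42/1849.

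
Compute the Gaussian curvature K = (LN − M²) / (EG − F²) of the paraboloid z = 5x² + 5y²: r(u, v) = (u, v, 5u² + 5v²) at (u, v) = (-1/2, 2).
K = 25/45369

Coefficients of the first fundamental form: E = 100*u^2 + 1, F = 100*u*v, G = 100*v^2 + 1.
Coefficients of the second fundamental form: L = 10/sqrt(100*u^2 + 100*v^2 + 1), M = 0, N = 10/sqrt(100*u^2 + 100*v^2 + 1).
Assemble K = (LN − M²)/(EG − F²) = 100/(10000*u^4 + 20000*u^2*v^2 + 200*u^2 + 10000*v^4 + 200*v^2 + 1). At (u, v) = (-1/2, 2): K = 25/45369.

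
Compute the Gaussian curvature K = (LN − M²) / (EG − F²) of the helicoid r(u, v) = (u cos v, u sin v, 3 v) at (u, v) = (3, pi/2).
K = -1/36

Coefficients of the first fundamental form: E = 1, F = 0, G = u^2 + 9.
Coefficients of the second fundamental form: L = 0, M = -3/sqrt(u^2 + 9), N = 0.
Assemble K = (LN − M²)/(EG − F²) = -9/(u^2 + 9)^2. At (u, v) = (3, pi/2): K = -1/36.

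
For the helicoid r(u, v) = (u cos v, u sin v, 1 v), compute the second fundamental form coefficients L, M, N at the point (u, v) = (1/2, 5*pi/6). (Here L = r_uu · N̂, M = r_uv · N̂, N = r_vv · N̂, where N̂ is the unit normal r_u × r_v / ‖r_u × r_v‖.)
L = 0;  M = -2*sqrt(5)/5;  N = 0

Compute the unit normal N̂(u, v) = (sin(v)/sqrt(u^2 + 1), -cos(v)/sqrt(u^2 + 1), u/sqrt(u^2 + 1)), and the second partials r_uu, r_uv, r_vv. Take dot products:
  L(u, v) = r_uu · N̂ = 0,
  M(u, v) = r_uv · N̂ = -1/sqrt(u^2 + 1),
  N(u, v) = r_vv · N̂ = 0.
Evaluating at (u, v) = (1/2, 5*pi/6):
  L = 0, M = -2*sqrt(5)/5, N = 0.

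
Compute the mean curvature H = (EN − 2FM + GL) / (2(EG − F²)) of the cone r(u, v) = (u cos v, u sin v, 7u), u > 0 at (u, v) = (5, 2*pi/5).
H = 7*sqrt(2)/100

With E = 50, F = 0, G = u^2, L = 0, M = 0, N = 7*sqrt(2)*u^2/(10*Abs(u)), assemble
  H = (EN − 2FM + GL) / (2(EG − F²)) = 7*sqrt(2)/(20*Abs(u)).
At (u, v) = (5, 2*pi/5): H = 7*sqrt(2)/100.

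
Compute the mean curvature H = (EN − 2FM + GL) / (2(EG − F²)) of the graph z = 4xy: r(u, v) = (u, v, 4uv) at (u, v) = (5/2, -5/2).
H = 400*sqrt(201)/40401

With E = 16*v^2 + 1, F = 16*u*v, G = 16*u^2 + 1, L = 0, M = 4/sqrt(16*u^2 + 16*v^2 + 1), N = 0, assemble
  H = (EN − 2FM + GL) / (2(EG − F²)) = -64*u*v/(16*u^2 + 16*v^2 + 1)^(3/2).
At (u, v) = (5/2, -5/2): H = 400*sqrt(201)/40401.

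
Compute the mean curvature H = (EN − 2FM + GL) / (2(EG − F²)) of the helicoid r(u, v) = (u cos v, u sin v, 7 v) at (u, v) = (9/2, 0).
H = 0

With E = 1, F = 0, G = u^2 + 49, L = 0, M = -7/sqrt(u^2 + 49), N = 0, assemble
  H = (EN − 2FM + GL) / (2(EG − F²)) = 0.
At (u, v) = (9/2, 0): H = 0.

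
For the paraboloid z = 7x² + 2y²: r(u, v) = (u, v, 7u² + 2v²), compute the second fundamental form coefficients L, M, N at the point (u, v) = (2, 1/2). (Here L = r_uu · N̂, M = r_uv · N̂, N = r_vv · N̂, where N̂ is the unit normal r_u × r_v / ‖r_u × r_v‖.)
L = 14*sqrt(789)/789;  M = 0;  N = 4*sqrt(789)/789

Compute the unit normal N̂(u, v) = (-14*u/sqrt(196*u^2 + 16*v^2 + 1), -4*v/sqrt(196*u^2 + 16*v^2 + 1), 1/sqrt(196*u^2 + 16*v^2 + 1)), and the second partials r_uu, r_uv, r_vv. Take dot products:
  L(u, v) = r_uu · N̂ = 14/sqrt(196*u^2 + 16*v^2 + 1),
  M(u, v) = r_uv · N̂ = 0,
  N(u, v) = r_vv · N̂ = 4/sqrt(196*u^2 + 16*v^2 + 1).
Evaluating at (u, v) = (2, 1/2):
  L = 14*sqrt(789)/789, M = 0, N = 4*sqrt(789)/789.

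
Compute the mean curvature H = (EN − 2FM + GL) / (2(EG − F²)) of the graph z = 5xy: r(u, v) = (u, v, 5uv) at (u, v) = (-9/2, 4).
H = 18000*sqrt(3629)/13169641

With E = 25*v^2 + 1, F = 25*u*v, G = 25*u^2 + 1, L = 0, M = 5/sqrt(25*u^2 + 25*v^2 + 1), N = 0, assemble
  H = (EN − 2FM + GL) / (2(EG − F²)) = -125*u*v/(25*u^2 + 25*v^2 + 1)^(3/2).
At (u, v) = (-9/2, 4): H = 18000*sqrt(3629)/13169641.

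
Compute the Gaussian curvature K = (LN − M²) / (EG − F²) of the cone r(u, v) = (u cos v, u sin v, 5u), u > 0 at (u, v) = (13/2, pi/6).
K = 0

Coefficients of the first fundamental form: E = 26, F = 0, G = u^2.
Coefficients of the second fundamental form: L = 0, M = 0, N = 5*sqrt(26)*u^2/(26*Abs(u)).
Assemble K = (LN − M²)/(EG − F²) = 0. At (u, v) = (13/2, pi/6): K = 0.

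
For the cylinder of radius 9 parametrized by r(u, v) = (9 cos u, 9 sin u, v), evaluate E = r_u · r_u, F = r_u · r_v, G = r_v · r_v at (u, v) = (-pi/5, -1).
E = 81;  F = 0;  G = 1

Partials: r_u = (-9*sin(u), 9*cos(u), 0), r_v = (0, 0, 1). As functions of (u, v):
  E = r_u · r_u = 81,
  F = r_u · r_v = 0,
  G = r_v · r_v = 1.
Evaluating at (u, v) = (-pi/5, -1): E = 81, F = 0, G = 1.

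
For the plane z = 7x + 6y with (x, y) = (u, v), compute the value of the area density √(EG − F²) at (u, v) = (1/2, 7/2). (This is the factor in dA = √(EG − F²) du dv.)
√(EG − F²)|_{(1/2, 7/2)} = sqrt(86)

E = 50, F = 42, G = 37, so EG − F² = 86. Taking the positive square root: √(EG − F²) = sqrt(86). At (u, v) = (1/2, 7/2): sqrt(86).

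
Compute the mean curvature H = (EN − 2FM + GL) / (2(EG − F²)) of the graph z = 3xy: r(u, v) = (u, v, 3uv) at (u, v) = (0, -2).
H = 0

With E = 9*v^2 + 1, F = 9*u*v, G = 9*u^2 + 1, L = 0, M = 3/sqrt(9*u^2 + 9*v^2 + 1), N = 0, assemble
  H = (EN − 2FM + GL) / (2(EG − F²)) = -27*u*v/(9*u^2 + 9*v^2 + 1)^(3/2).
At (u, v) = (0, -2): H = 0.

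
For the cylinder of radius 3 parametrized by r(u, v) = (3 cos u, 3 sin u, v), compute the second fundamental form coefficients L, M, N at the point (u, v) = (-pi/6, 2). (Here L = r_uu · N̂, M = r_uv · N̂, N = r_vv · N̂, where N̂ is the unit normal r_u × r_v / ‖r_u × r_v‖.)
L = -3;  M = 0;  N = 0

Compute the unit normal N̂(u, v) = (cos(u), sin(u), 0), and the second partials r_uu, r_uv, r_vv. Take dot products:
  L(u, v) = r_uu · N̂ = -3,
  M(u, v) = r_uv · N̂ = 0,
  N(u, v) = r_vv · N̂ = 0.
Evaluating at (u, v) = (-pi/6, 2):
  L = -3, M = 0, N = 0.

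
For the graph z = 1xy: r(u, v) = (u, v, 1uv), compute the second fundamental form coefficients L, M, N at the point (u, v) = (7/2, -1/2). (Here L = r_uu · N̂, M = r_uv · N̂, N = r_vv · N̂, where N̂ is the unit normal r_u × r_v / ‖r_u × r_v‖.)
L = 0;  M = sqrt(6)/9;  N = 0

Compute the unit normal N̂(u, v) = (-v/sqrt(u^2 + v^2 + 1), -u/sqrt(u^2 + v^2 + 1), 1/sqrt(u^2 + v^2 + 1)), and the second partials r_uu, r_uv, r_vv. Take dot products:
  L(u, v) = r_uu · N̂ = 0,
  M(u, v) = r_uv · N̂ = 1/sqrt(u^2 + v^2 + 1),
  N(u, v) = r_vv · N̂ = 0.
Evaluating at (u, v) = (7/2, -1/2):
  L = 0, M = sqrt(6)/9, N = 0.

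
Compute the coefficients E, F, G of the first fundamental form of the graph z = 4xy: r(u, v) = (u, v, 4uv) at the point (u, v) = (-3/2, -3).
E = 145;  F = 72;  G = 37

Partials: r_u = (1, 0, 4*v), r_v = (0, 1, 4*u). As functions of (u, v):
  E = r_u · r_u = 16*v^2 + 1,
  F = r_u · r_v = 16*u*v,
  G = r_v · r_v = 16*u^2 + 1.
Evaluating at (u, v) = (-3/2, -3): E = 145, F = 72, G = 37.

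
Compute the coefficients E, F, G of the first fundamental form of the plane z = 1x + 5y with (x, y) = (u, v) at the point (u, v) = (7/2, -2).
E = 2;  F = 5;  G = 26

Partials: r_u = (1, 0, 1), r_v = (0, 1, 5). As functions of (u, v):
  E = r_u · r_u = 2,
  F = r_u · r_v = 5,
  G = r_v · r_v = 26.
Evaluating at (u, v) = (7/2, -2): E = 2, F = 5, G = 26.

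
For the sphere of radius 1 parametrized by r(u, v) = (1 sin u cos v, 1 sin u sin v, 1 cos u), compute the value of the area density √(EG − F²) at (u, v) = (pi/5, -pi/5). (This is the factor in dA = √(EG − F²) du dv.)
√(EG − F²)|_{(pi/5, -pi/5)} = sqrt(10 - 2*sqrt(5))/4

E = 1, F = 0, G = sin(u)^2, so EG − F² = sin(u)^2. Taking the positive square root: √(EG − F²) = Abs(sin(u)). At (u, v) = (pi/5, -pi/5): sqrt(10 - 2*sqrt(5))/4.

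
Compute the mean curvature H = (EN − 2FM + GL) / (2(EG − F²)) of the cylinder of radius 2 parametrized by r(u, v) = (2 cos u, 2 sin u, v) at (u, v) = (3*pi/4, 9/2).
H = -1/4

With E = 4, F = 0, G = 1, L = -2, M = 0, N = 0, assemble
  H = (EN − 2FM + GL) / (2(EG − F²)) = -1/4.
At (u, v) = (3*pi/4, 9/2): H = -1/4.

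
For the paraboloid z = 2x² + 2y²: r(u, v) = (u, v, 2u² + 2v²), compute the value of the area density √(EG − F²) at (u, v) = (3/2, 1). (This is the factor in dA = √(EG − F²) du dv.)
√(EG − F²)|_{(3/2, 1)} = sqrt(53)

E = 16*u^2 + 1, F = 16*u*v, G = 16*v^2 + 1, so EG − F² = 16*u^2 + 16*v^2 + 1. Taking the positive square root: √(EG − F²) = sqrt(16*u^2 + 16*v^2 + 1). At (u, v) = (3/2, 1): sqrt(53).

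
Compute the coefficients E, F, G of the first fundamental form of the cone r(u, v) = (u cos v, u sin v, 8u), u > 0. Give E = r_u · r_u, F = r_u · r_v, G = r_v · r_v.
E = 65;  F = 0;  G = u^2

Compute partials: r_u = (cos(v), sin(v), 8), r_v = (-u*sin(v), u*cos(v), 0). Then
  E = r_u · r_u = 65,
  F = r_u · r_v = 0,
  G = r_v · r_v = u^2.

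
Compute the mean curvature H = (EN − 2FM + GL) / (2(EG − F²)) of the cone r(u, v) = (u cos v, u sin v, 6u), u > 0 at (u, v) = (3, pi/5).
H = sqrt(37)/37

With E = 37, F = 0, G = u^2, L = 0, M = 0, N = 6*sqrt(37)*u^2/(37*Abs(u)), assemble
  H = (EN − 2FM + GL) / (2(EG − F²)) = 3*sqrt(37)/(37*Abs(u)).
At (u, v) = (3, pi/5): H = sqrt(37)/37.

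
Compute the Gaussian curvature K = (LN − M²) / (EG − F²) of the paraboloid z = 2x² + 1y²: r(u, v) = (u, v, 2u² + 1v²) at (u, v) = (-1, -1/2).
K = 2/81

Coefficients of the first fundamental form: E = 16*u^2 + 1, F = 8*u*v, G = 4*v^2 + 1.
Coefficients of the second fundamental form: L = 4/sqrt(16*u^2 + 4*v^2 + 1), M = 0, N = 2/sqrt(16*u^2 + 4*v^2 + 1).
Assemble K = (LN − M²)/(EG − F²) = 8/(256*u^4 + 128*u^2*v^2 + 32*u^2 + 16*v^4 + 8*v^2 + 1). At (u, v) = (-1, -1/2): K = 2/81.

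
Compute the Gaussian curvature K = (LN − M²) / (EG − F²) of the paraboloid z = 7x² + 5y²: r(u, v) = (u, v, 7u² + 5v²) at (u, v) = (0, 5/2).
K = 35/97969

Coefficients of the first fundamental form: E = 196*u^2 + 1, F = 140*u*v, G = 100*v^2 + 1.
Coefficients of the second fundamental form: L = 14/sqrt(196*u^2 + 100*v^2 + 1), M = 0, N = 10/sqrt(196*u^2 + 100*v^2 + 1).
Assemble K = (LN − M²)/(EG − F²) = 140/(38416*u^4 + 39200*u^2*v^2 + 392*u^2 + 10000*v^4 + 200*v^2 + 1). At (u, v) = (0, 5/2): K = 35/97969.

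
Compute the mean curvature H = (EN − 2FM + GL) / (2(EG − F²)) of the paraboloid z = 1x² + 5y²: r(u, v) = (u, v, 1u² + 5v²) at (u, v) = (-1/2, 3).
H = 911*sqrt(902)/813604

With E = 4*u^2 + 1, F = 20*u*v, G = 100*v^2 + 1, L = 2/sqrt(4*u^2 + 100*v^2 + 1), M = 0, N = 10/sqrt(4*u^2 + 100*v^2 + 1), assemble
  H = (EN − 2FM + GL) / (2(EG − F²)) = 2*(10*u^2 + 50*v^2 + 3)/(4*u^2 + 100*v^2 + 1)^(3/2).
At (u, v) = (-1/2, 3): H = 911*sqrt(902)/813604.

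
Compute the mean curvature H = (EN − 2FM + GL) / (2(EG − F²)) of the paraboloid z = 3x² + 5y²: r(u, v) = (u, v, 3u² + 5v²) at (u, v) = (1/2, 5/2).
H = 1928*sqrt(635)/403225

With E = 36*u^2 + 1, F = 60*u*v, G = 100*v^2 + 1, L = 6/sqrt(36*u^2 + 100*v^2 + 1), M = 0, N = 10/sqrt(36*u^2 + 100*v^2 + 1), assemble
  H = (EN − 2FM + GL) / (2(EG − F²)) = 4*(45*u^2 + 75*v^2 + 2)/(36*u^2 + 100*v^2 + 1)^(3/2).
At (u, v) = (1/2, 5/2): H = 1928*sqrt(635)/403225.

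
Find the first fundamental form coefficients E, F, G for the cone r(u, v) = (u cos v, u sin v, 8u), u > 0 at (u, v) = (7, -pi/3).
E = 65;  F = 0;  G = 49

Partials: r_u = (cos(v), sin(v), 8), r_v = (-u*sin(v), u*cos(v), 0). As functions of (u, v):
  E = r_u · r_u = 65,
  F = r_u · r_v = 0,
  G = r_v · r_v = u^2.
Evaluating at (u, v) = (7, -pi/3): E = 65, F = 0, G = 49.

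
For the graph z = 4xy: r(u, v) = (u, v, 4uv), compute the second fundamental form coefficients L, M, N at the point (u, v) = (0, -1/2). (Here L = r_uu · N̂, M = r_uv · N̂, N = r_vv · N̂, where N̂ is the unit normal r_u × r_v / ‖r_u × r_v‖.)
L = 0;  M = 4*sqrt(5)/5;  N = 0

Compute the unit normal N̂(u, v) = (-4*v/sqrt(16*u^2 + 16*v^2 + 1), -4*u/sqrt(16*u^2 + 16*v^2 + 1), 1/sqrt(16*u^2 + 16*v^2 + 1)), and the second partials r_uu, r_uv, r_vv. Take dot products:
  L(u, v) = r_uu · N̂ = 0,
  M(u, v) = r_uv · N̂ = 4/sqrt(16*u^2 + 16*v^2 + 1),
  N(u, v) = r_vv · N̂ = 0.
Evaluating at (u, v) = (0, -1/2):
  L = 0, M = 4*sqrt(5)/5, N = 0.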